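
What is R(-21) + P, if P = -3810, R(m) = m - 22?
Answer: -3853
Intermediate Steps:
R(m) = -22 + m
R(-21) + P = (-22 - 21) - 3810 = -43 - 3810 = -3853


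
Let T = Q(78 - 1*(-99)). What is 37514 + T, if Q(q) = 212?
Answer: 37726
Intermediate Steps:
T = 212
37514 + T = 37514 + 212 = 37726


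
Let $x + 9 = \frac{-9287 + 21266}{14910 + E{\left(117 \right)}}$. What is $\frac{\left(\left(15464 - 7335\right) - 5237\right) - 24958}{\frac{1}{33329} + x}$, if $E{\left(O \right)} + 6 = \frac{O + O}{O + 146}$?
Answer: $\frac{320322838083556}{118981861403} \approx 2692.2$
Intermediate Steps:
$E{\left(O \right)} = -6 + \frac{2 O}{146 + O}$ ($E{\left(O \right)} = -6 + \frac{O + O}{O + 146} = -6 + \frac{2 O}{146 + O}$)
$x = - \frac{3569933}{435554}$ ($x = -9 + \frac{-9287 + 21266}{14910 + \frac{4 \left(-219 - 117\right)}{146 + 117}} = -9 + \frac{11979}{14910 + \frac{4 \left(-219 - 117\right)}{263}} = -9 + \frac{11979}{14910 + 4 \cdot \frac{1}{263} \left(-336\right)} = -9 + \frac{11979}{14910 - \frac{1344}{263}} = -9 + \frac{11979}{\frac{3919986}{263}} = -9 + 11979 \cdot \frac{263}{3919986} = -9 + \frac{350053}{435554} = - \frac{3569933}{435554} \approx -8.1963$)
$\frac{\left(\left(15464 - 7335\right) - 5237\right) - 24958}{\frac{1}{33329} + x} = \frac{\left(\left(15464 - 7335\right) - 5237\right) - 24958}{\frac{1}{33329} - \frac{3569933}{435554}} = \frac{\left(8129 - 5237\right) - 24958}{\frac{1}{33329} - \frac{3569933}{435554}} = \frac{2892 - 24958}{- \frac{118981861403}{14516579266}} = \left(-22066\right) \left(- \frac{14516579266}{118981861403}\right) = \frac{320322838083556}{118981861403}$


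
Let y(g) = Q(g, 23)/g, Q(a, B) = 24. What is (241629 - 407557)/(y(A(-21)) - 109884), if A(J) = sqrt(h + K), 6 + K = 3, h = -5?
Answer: 759701348/503103897 - 41482*I*sqrt(2)/503103897 ≈ 1.51 - 0.0001166*I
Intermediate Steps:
K = -3 (K = -6 + 3 = -3)
A(J) = 2*I*sqrt(2) (A(J) = sqrt(-5 - 3) = sqrt(-8) = 2*I*sqrt(2))
y(g) = 24/g
(241629 - 407557)/(y(A(-21)) - 109884) = (241629 - 407557)/(24/((2*I*sqrt(2))) - 109884) = -165928/(24*(-I*sqrt(2)/4) - 109884) = -165928/(-6*I*sqrt(2) - 109884) = -165928/(-109884 - 6*I*sqrt(2))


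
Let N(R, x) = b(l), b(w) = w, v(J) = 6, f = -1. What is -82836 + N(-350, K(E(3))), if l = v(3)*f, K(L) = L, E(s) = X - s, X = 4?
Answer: -82842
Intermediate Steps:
E(s) = 4 - s
l = -6 (l = 6*(-1) = -6)
N(R, x) = -6
-82836 + N(-350, K(E(3))) = -82836 - 6 = -82842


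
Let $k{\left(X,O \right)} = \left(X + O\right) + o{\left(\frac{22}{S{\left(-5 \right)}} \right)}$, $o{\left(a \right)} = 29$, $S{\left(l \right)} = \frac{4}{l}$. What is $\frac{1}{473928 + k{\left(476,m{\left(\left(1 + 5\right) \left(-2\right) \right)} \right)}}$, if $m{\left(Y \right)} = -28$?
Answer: $\frac{1}{474405} \approx 2.1079 \cdot 10^{-6}$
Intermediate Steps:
$k{\left(X,O \right)} = 29 + O + X$ ($k{\left(X,O \right)} = \left(X + O\right) + 29 = \left(O + X\right) + 29 = 29 + O + X$)
$\frac{1}{473928 + k{\left(476,m{\left(\left(1 + 5\right) \left(-2\right) \right)} \right)}} = \frac{1}{473928 + \left(29 - 28 + 476\right)} = \frac{1}{473928 + 477} = \frac{1}{474405}$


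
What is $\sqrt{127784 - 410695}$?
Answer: $i \sqrt{282911} \approx 531.89 i$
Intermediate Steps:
$\sqrt{127784 - 410695} = \sqrt{-282911} = i \sqrt{282911}$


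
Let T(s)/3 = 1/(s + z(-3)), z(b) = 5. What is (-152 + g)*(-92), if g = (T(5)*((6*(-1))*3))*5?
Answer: 16468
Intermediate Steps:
T(s) = 3/(5 + s) (T(s) = 3/(s + 5) = 3/(5 + s))
g = -27 (g = ((3/(5 + 5))*((6*(-1))*3))*5 = ((3/10)*(-6*3))*5 = ((3*(⅒))*(-18))*5 = ((3/10)*(-18))*5 = -27/5*5 = -27)
(-152 + g)*(-92) = (-152 - 27)*(-92) = -179*(-92) = 16468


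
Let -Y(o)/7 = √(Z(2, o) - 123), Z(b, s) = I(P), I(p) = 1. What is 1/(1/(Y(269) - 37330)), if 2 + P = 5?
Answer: -37330 - 7*I*√122 ≈ -37330.0 - 77.318*I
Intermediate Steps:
P = 3 (P = -2 + 5 = 3)
Z(b, s) = 1
Y(o) = -7*I*√122 (Y(o) = -7*√(1 - 123) = -7*I*√122)
1/(1/(Y(269) - 37330)) = 1/(1/(-7*I*√122 - 37330)) = 1/(1/(-37330 - 7*I*√122)) = -37330 - 7*I*√122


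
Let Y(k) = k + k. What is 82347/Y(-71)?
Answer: -82347/142 ≈ -579.91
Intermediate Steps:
Y(k) = 2*k
82347/Y(-71) = 82347/((2*(-71))) = 82347/(-142) = 82347*(-1/142) = -82347/142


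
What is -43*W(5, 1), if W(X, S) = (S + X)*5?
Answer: -1290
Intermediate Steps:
W(X, S) = 5*S + 5*X
-43*W(5, 1) = -43*(5*1 + 5*5) = -43*(5 + 25) = -43*30 = -1290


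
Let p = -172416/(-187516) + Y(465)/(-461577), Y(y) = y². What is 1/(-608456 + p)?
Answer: -7212756061/4388641448717405 ≈ -1.6435e-6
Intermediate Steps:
p = 3253134411/7212756061 (p = -172416/(-187516) + 465²/(-461577) = -172416*(-1/187516) + 216225*(-1/461577) = 43104/46879 - 72075/153859 = 3253134411/7212756061 ≈ 0.45103)
1/(-608456 + p) = 1/(-608456 + 3253134411/7212756061) = 1/(-4388641448717405/7212756061) = -7212756061/4388641448717405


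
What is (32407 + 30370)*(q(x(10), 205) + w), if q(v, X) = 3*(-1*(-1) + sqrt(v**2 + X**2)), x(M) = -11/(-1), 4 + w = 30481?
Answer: 1913442960 + 188331*sqrt(42146) ≈ 1.9521e+9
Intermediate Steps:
w = 30477 (w = -4 + 30481 = 30477)
x(M) = 11 (x(M) = -11*(-1) = 11)
q(v, X) = 3 + 3*sqrt(X**2 + v**2) (q(v, X) = 3*(1 + sqrt(X**2 + v**2)) = 3 + 3*sqrt(X**2 + v**2))
(32407 + 30370)*(q(x(10), 205) + w) = (32407 + 30370)*((3 + 3*sqrt(205**2 + 11**2)) + 30477) = 62777*((3 + 3*sqrt(42025 + 121)) + 30477) = 62777*((3 + 3*sqrt(42146)) + 30477) = 62777*(30480 + 3*sqrt(42146)) = 1913442960 + 188331*sqrt(42146)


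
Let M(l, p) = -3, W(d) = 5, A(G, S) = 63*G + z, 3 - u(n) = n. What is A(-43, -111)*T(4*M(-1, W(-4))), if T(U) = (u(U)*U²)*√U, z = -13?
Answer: -11759040*I*√3 ≈ -2.0367e+7*I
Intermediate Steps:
u(n) = 3 - n
A(G, S) = -13 + 63*G (A(G, S) = 63*G - 13 = -13 + 63*G)
T(U) = U^(5/2)*(3 - U) (T(U) = ((3 - U)*U²)*√U = (U²*(3 - U))*√U = U^(5/2)*(3 - U))
A(-43, -111)*T(4*M(-1, W(-4))) = (-13 + 63*(-43))*((4*(-3))^(5/2)*(3 - 4*(-3))) = (-13 - 2709)*((-12)^(5/2)*(3 - 1*(-12))) = -2722*288*I*√3*(3 + 12) = -2722*288*I*√3*15 = -11759040*I*√3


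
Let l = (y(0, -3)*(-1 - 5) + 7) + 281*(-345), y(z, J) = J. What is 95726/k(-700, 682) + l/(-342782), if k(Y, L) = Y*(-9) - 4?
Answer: 8355839513/539538868 ≈ 15.487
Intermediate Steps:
l = -96920 (l = (-3*(-1 - 5) + 7) + 281*(-345) = (-3*(-6) + 7) - 96945 = (18 + 7) - 96945 = 25 - 96945 = -96920)
k(Y, L) = -4 - 9*Y (k(Y, L) = -9*Y - 4 = -4 - 9*Y)
95726/k(-700, 682) + l/(-342782) = 95726/(-4 - 9*(-700)) - 96920/(-342782) = 95726/(-4 + 6300) - 96920*(-1/342782) = 95726/6296 + 48460/171391 = 95726*(1/6296) + 48460/171391 = 47863/3148 + 48460/171391 = 8355839513/539538868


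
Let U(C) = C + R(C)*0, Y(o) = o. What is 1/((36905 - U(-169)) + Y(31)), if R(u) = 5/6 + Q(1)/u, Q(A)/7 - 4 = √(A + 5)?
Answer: 1/37105 ≈ 2.6951e-5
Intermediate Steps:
Q(A) = 28 + 7*√(5 + A) (Q(A) = 28 + 7*√(A + 5) = 28 + 7*√(5 + A))
R(u) = ⅚ + (28 + 7*√6)/u (R(u) = 5/6 + (28 + 7*√(5 + 1))/u = 5*(⅙) + (28 + 7*√6)/u = ⅚ + (28 + 7*√6)/u)
U(C) = C (U(C) = C + ((168 + 5*C + 42*√6)/(6*C))*0 = C + 0 = C)
1/((36905 - U(-169)) + Y(31)) = 1/((36905 - 1*(-169)) + 31) = 1/((36905 + 169) + 31) = 1/(37074 + 31) = 1/37105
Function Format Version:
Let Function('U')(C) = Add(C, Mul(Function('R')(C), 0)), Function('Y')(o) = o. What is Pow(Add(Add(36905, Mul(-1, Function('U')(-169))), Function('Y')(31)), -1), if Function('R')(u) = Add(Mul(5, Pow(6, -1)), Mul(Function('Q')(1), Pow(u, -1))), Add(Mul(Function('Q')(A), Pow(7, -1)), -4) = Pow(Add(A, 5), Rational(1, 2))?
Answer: Rational(1, 37105) ≈ 2.6951e-5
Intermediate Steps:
Function('Q')(A) = Add(28, Mul(7, Pow(Add(5, A), Rational(1, 2)))) (Function('Q')(A) = Add(28, Mul(7, Pow(Add(A, 5), Rational(1, 2)))) = Add(28, Mul(7, Pow(Add(5, A), Rational(1, 2)))))
Function('R')(u) = Add(Rational(5, 6), Mul(Pow(u, -1), Add(28, Mul(7, Pow(6, Rational(1, 2)))))) (Function('R')(u) = Add(Mul(5, Pow(6, -1)), Mul(Add(28, Mul(7, Pow(Add(5, 1), Rational(1, 2)))), Pow(u, -1))) = Add(Mul(5, Rational(1, 6)), Mul(Add(28, Mul(7, Pow(6, Rational(1, 2)))), Pow(u, -1))) = Add(Rational(5, 6), Mul(Pow(u, -1), Add(28, Mul(7, Pow(6, Rational(1, 2)))))))
Function('U')(C) = C (Function('U')(C) = Add(C, Mul(Mul(Rational(1, 6), Pow(C, -1), Add(168, Mul(5, C), Mul(42, Pow(6, Rational(1, 2))))), 0)) = Add(C, 0) = C)
Pow(Add(Add(36905, Mul(-1, Function('U')(-169))), Function('Y')(31)), -1) = Pow(Add(Add(36905, Mul(-1, -169)), 31), -1) = Pow(Add(Add(36905, 169), 31), -1) = Pow(Add(37074, 31), -1) = Pow(37105, -1) = Rational(1, 37105)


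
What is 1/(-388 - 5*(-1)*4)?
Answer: -1/368 ≈ -0.0027174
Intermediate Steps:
1/(-388 - 5*(-1)*4) = 1/(-388 + 5*4) = 1/(-388 + 20) = 1/(-368) = -1/368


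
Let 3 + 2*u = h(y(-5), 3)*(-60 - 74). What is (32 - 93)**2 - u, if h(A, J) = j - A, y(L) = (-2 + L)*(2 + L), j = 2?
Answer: 4899/2 ≈ 2449.5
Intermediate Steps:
h(A, J) = 2 - A
u = 2543/2 (u = -3/2 + ((2 - (-4 + (-5)**2))*(-60 - 74))/2 = -3/2 + ((2 - (-4 + 25))*(-134))/2 = -3/2 + ((2 - 1*21)*(-134))/2 = -3/2 + ((2 - 21)*(-134))/2 = -3/2 + (-19*(-134))/2 = -3/2 + (1/2)*2546 = -3/2 + 1273 = 2543/2 ≈ 1271.5)
(32 - 93)**2 - u = (32 - 93)**2 - 1*2543/2 = (-61)**2 - 2543/2 = 3721 - 2543/2 = 4899/2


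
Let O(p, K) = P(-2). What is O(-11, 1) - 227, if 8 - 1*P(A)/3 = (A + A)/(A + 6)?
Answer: -200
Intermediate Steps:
P(A) = 24 - 6*A/(6 + A) (P(A) = 24 - 3*(A + A)/(A + 6) = 24 - 3*2*A/(6 + A) = 24 - 6*A/(6 + A))
O(p, K) = 27 (O(p, K) = 18*(8 - 2)/(6 - 2) = 18*6/4 = 18*(1/4)*6 = 27)
O(-11, 1) - 227 = 27 - 227 = -200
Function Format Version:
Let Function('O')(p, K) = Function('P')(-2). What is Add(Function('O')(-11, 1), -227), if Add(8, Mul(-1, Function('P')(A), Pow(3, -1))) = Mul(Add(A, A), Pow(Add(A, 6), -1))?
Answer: -200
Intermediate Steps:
Function('P')(A) = Add(24, Mul(-6, A, Pow(Add(6, A), -1))) (Function('P')(A) = Add(24, Mul(-3, Mul(Add(A, A), Pow(Add(A, 6), -1)))) = Add(24, Mul(-3, Mul(Mul(2, A), Pow(Add(6, A), -1)))) = Add(24, Mul(-3, Mul(2, A, Pow(Add(6, A), -1)))) = Add(24, Mul(-6, A, Pow(Add(6, A), -1))))
Function('O')(p, K) = 27 (Function('O')(p, K) = Mul(18, Pow(Add(6, -2), -1), Add(8, -2)) = Mul(18, Pow(4, -1), 6) = Mul(18, Rational(1, 4), 6) = 27)
Add(Function('O')(-11, 1), -227) = Add(27, -227) = -200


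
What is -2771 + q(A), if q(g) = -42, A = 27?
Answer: -2813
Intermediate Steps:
-2771 + q(A) = -2771 - 42 = -2813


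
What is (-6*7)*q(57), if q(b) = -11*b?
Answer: 26334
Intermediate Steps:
(-6*7)*q(57) = (-6*7)*(-11*57) = -42*(-627) = 26334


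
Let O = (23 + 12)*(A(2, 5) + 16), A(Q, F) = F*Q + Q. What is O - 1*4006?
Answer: -3026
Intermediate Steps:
A(Q, F) = Q + F*Q
O = 980 (O = (23 + 12)*(2*(1 + 5) + 16) = 35*(2*6 + 16) = 35*(12 + 16) = 35*28 = 980)
O - 1*4006 = 980 - 1*4006 = 980 - 4006 = -3026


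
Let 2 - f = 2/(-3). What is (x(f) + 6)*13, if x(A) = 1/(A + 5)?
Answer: 1833/23 ≈ 79.696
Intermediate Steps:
f = 8/3 (f = 2 - 2/(-3) = 2 - 2*(-1)/3 = 2 - 1*(-⅔) = 2 + ⅔ = 8/3 ≈ 2.6667)
x(A) = 1/(5 + A)
(x(f) + 6)*13 = (1/(5 + 8/3) + 6)*13 = (1/(23/3) + 6)*13 = (3/23 + 6)*13 = (141/23)*13 = 1833/23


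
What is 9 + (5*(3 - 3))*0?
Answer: 9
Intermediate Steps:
9 + (5*(3 - 3))*0 = 9 + (5*0)*0 = 9 + 0*0 = 9 + 0 = 9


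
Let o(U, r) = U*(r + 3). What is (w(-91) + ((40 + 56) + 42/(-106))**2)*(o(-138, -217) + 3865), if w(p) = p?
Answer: 848914001390/2809 ≈ 3.0221e+8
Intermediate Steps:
o(U, r) = U*(3 + r)
(w(-91) + ((40 + 56) + 42/(-106))**2)*(o(-138, -217) + 3865) = (-91 + ((40 + 56) + 42/(-106))**2)*(-138*(3 - 217) + 3865) = (-91 + (96 + 42*(-1/106))**2)*(-138*(-214) + 3865) = (-91 + (96 - 21/53)**2)*(29532 + 3865) = (-91 + (5067/53)**2)*33397 = (-91 + 25674489/2809)*33397 = (25418870/2809)*33397 = 848914001390/2809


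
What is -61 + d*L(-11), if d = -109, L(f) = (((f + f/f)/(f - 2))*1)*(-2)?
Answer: 1387/13 ≈ 106.69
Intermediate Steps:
L(f) = -2*(1 + f)/(-2 + f) (L(f) = (((f + 1)/(-2 + f))*1)*(-2) = (((1 + f)/(-2 + f))*1)*(-2) = ((1 + f)/(-2 + f))*(-2) = -2*(1 + f)/(-2 + f))
-61 + d*L(-11) = -61 - 218*(-1 - 1*(-11))/(-2 - 11) = -61 - 218*(-1 + 11)/(-13) = -61 - 218*(-1)*10/13 = -61 - 109*(-20/13) = -61 + 2180/13 = 1387/13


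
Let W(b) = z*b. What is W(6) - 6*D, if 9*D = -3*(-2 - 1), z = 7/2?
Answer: 15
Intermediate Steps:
z = 7/2 (z = 7*(1/2) = 7/2 ≈ 3.5000)
W(b) = 7*b/2
D = 1 (D = (-3*(-2 - 1))/9 = (-3*(-3))/9 = (1/9)*9 = 1)
W(6) - 6*D = (7/2)*6 - 6*1 = 21 - 6 = 15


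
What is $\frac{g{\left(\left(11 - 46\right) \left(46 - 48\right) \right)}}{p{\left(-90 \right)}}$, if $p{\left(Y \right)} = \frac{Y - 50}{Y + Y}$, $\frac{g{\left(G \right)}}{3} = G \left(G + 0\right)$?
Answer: $18900$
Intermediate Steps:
$g{\left(G \right)} = 3 G^{2}$ ($g{\left(G \right)} = 3 G \left(G + 0\right) = 3 G G = 3 G^{2}$)
$p{\left(Y \right)} = \frac{-50 + Y}{2 Y}$
$\frac{g{\left(\left(11 - 46\right) \left(46 - 48\right) \right)}}{p{\left(-90 \right)}} = \frac{3 \left(\left(11 - 46\right) \left(46 - 48\right)\right)^{2}}{\frac{1}{2} \frac{1}{-90} \left(-50 - 90\right)} = \frac{3 \left(\left(-35\right) \left(-2\right)\right)^{2}}{\frac{1}{2} \left(- \frac{1}{90}\right) \left(-140\right)} = \frac{3 \cdot 70^{2}}{\frac{7}{9}} = 3 \cdot 4900 \cdot \frac{9}{7} = 14700 \cdot \frac{9}{7} = 18900$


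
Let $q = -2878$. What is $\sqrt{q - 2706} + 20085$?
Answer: $20085 + 4 i \sqrt{349} \approx 20085.0 + 74.726 i$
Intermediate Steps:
$\sqrt{q - 2706} + 20085 = \sqrt{-2878 - 2706} + 20085 = \sqrt{-5584} + 20085 = 4 i \sqrt{349} + 20085 = 20085 + 4 i \sqrt{349}$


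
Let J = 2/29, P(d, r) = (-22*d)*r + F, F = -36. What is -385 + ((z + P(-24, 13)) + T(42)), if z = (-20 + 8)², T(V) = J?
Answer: 191025/29 ≈ 6587.1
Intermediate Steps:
P(d, r) = -36 - 22*d*r (P(d, r) = (-22*d)*r - 36 = -22*d*r - 36 = -36 - 22*d*r)
J = 2/29 (J = 2*(1/29) = 2/29 ≈ 0.068966)
T(V) = 2/29
z = 144 (z = (-12)² = 144)
-385 + ((z + P(-24, 13)) + T(42)) = -385 + ((144 + (-36 - 22*(-24)*13)) + 2/29) = -385 + ((144 + (-36 + 6864)) + 2/29) = -385 + ((144 + 6828) + 2/29) = -385 + (6972 + 2/29) = -385 + 202190/29 = 191025/29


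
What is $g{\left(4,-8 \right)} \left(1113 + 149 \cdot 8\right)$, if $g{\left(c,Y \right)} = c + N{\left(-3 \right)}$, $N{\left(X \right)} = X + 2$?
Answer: $6915$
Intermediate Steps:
$N{\left(X \right)} = 2 + X$
$g{\left(c,Y \right)} = -1 + c$ ($g{\left(c,Y \right)} = c + \left(2 - 3\right) = c - 1 = -1 + c$)
$g{\left(4,-8 \right)} \left(1113 + 149 \cdot 8\right) = \left(-1 + 4\right) \left(1113 + 149 \cdot 8\right) = 3 \left(1113 + 1192\right) = 3 \cdot 2305 = 6915$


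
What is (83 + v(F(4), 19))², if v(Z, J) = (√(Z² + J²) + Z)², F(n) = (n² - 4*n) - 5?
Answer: 282636 - 9880*√386 ≈ 88525.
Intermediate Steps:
F(n) = -5 + n² - 4*n
v(Z, J) = (Z + √(J² + Z²))² (v(Z, J) = (√(J² + Z²) + Z)² = (Z + √(J² + Z²))²)
(83 + v(F(4), 19))² = (83 + ((-5 + 4² - 4*4) + √(19² + (-5 + 4² - 4*4)²))²)² = (83 + ((-5 + 16 - 16) + √(361 + (-5 + 16 - 16)²))²)² = (83 + (-5 + √(361 + (-5)²))²)² = (83 + (-5 + √(361 + 25))²)² = (83 + (-5 + √386)²)²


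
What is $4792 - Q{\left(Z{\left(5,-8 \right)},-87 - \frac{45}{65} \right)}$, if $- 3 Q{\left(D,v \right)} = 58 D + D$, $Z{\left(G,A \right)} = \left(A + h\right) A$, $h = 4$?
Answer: $\frac{16264}{3} \approx 5421.3$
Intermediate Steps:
$Z{\left(G,A \right)} = A \left(4 + A\right)$ ($Z{\left(G,A \right)} = \left(A + 4\right) A = \left(4 + A\right) A = A \left(4 + A\right)$)
$Q{\left(D,v \right)} = - \frac{59 D}{3}$ ($Q{\left(D,v \right)} = - \frac{58 D + D}{3} = - \frac{59 D}{3}$)
$4792 - Q{\left(Z{\left(5,-8 \right)},-87 - \frac{45}{65} \right)} = 4792 - - \frac{59 \left(- 8 \left(4 - 8\right)\right)}{3} = 4792 - - \frac{59 \left(\left(-8\right) \left(-4\right)\right)}{3} = 4792 - \left(- \frac{59}{3}\right) 32 = 4792 - - \frac{1888}{3} = 4792 + \frac{1888}{3} = \frac{16264}{3}$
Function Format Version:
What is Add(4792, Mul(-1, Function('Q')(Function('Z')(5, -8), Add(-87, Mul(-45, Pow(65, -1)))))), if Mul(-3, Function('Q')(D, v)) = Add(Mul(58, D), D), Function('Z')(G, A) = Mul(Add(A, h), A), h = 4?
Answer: Rational(16264, 3) ≈ 5421.3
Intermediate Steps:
Function('Z')(G, A) = Mul(A, Add(4, A)) (Function('Z')(G, A) = Mul(Add(A, 4), A) = Mul(Add(4, A), A) = Mul(A, Add(4, A)))
Function('Q')(D, v) = Mul(Rational(-59, 3), D) (Function('Q')(D, v) = Mul(Rational(-1, 3), Add(Mul(58, D), D)) = Mul(Rational(-1, 3), Mul(59, D)) = Mul(Rational(-59, 3), D))
Add(4792, Mul(-1, Function('Q')(Function('Z')(5, -8), Add(-87, Mul(-45, Pow(65, -1)))))) = Add(4792, Mul(-1, Mul(Rational(-59, 3), Mul(-8, Add(4, -8))))) = Add(4792, Mul(-1, Mul(Rational(-59, 3), Mul(-8, -4)))) = Add(4792, Mul(-1, Mul(Rational(-59, 3), 32))) = Add(4792, Mul(-1, Rational(-1888, 3))) = Add(4792, Rational(1888, 3)) = Rational(16264, 3)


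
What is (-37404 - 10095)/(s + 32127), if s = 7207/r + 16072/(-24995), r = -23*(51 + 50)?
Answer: -919317574705/621728298558 ≈ -1.4786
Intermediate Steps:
r = -2323 (r = -23*101 = -2323)
s = -217474221/58063385 (s = 7207/(-2323) + 16072/(-24995) = 7207*(-1/2323) + 16072*(-1/24995) = -7207/2323 - 16072/24995 = -217474221/58063385 ≈ -3.7455)
(-37404 - 10095)/(s + 32127) = (-37404 - 10095)/(-217474221/58063385 + 32127) = -47499/1865184895674/58063385 = -47499*58063385/1865184895674 = -919317574705/621728298558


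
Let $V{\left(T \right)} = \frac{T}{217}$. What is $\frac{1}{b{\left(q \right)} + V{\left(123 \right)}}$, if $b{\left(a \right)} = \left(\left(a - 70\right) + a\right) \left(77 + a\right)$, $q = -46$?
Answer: $- \frac{217}{1089651} \approx -0.00019915$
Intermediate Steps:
$b{\left(a \right)} = \left(-70 + 2 a\right) \left(77 + a\right)$ ($b{\left(a \right)} = \left(\left(-70 + a\right) + a\right) \left(77 + a\right) = \left(-70 + 2 a\right) \left(77 + a\right)$)
$V{\left(T \right)} = \frac{T}{217}$ ($V{\left(T \right)} = T \frac{1}{217} = \frac{T}{217}$)
$\frac{1}{b{\left(q \right)} + V{\left(123 \right)}} = \frac{1}{\left(-5390 + 2 \left(-46\right)^{2} + 84 \left(-46\right)\right) + \frac{1}{217} \cdot 123} = \frac{1}{\left(-5390 + 2 \cdot 2116 - 3864\right) + \frac{123}{217}} = \frac{1}{\left(-5390 + 4232 - 3864\right) + \frac{123}{217}} = \frac{1}{-5022 + \frac{123}{217}} = \frac{1}{- \frac{1089651}{217}} = - \frac{217}{1089651}$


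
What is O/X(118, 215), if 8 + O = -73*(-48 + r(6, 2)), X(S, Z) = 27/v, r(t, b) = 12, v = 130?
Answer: 340600/27 ≈ 12615.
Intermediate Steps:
X(S, Z) = 27/130
O = 2620 (O = -8 - 73*(-48 + 12) = -8 - 73*(-36) = -8 + 2628 = 2620)
O/X(118, 215) = 2620/(27/130) = 2620*(130/27) = 340600/27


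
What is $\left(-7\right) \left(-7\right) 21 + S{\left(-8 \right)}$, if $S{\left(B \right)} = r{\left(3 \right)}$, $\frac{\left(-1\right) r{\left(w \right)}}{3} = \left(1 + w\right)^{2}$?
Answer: $981$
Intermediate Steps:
$r{\left(w \right)} = - 3 \left(1 + w\right)^{2}$
$S{\left(B \right)} = -48$ ($S{\left(B \right)} = - 3 \left(1 + 3\right)^{2} = - 3 \cdot 4^{2} = \left(-3\right) 16 = -48$)
$\left(-7\right) \left(-7\right) 21 + S{\left(-8 \right)} = \left(-7\right) \left(-7\right) 21 - 48 = 49 \cdot 21 - 48 = 1029 - 48 = 981$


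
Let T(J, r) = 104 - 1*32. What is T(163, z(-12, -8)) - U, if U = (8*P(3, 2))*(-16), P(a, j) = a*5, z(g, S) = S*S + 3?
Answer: 1992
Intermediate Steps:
z(g, S) = 3 + S² (z(g, S) = S² + 3 = 3 + S²)
T(J, r) = 72 (T(J, r) = 104 - 32 = 72)
P(a, j) = 5*a
U = -1920 (U = (8*(5*3))*(-16) = (8*15)*(-16) = 120*(-16) = -1920)
T(163, z(-12, -8)) - U = 72 - 1*(-1920) = 72 + 1920 = 1992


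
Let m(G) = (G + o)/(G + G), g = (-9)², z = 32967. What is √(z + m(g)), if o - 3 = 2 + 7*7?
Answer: √1186842/6 ≈ 181.57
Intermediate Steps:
g = 81
o = 54 (o = 3 + (2 + 7*7) = 3 + (2 + 49) = 3 + 51 = 54)
m(G) = (54 + G)/(2*G) (m(G) = (G + 54)/(G + G) = (54 + G)/((2*G)) = (54 + G)*(1/(2*G)) = (54 + G)/(2*G))
√(z + m(g)) = √(32967 + (½)*(54 + 81)/81) = √(32967 + (½)*(1/81)*135) = √(32967 + ⅚) = √(197807/6) = √1186842/6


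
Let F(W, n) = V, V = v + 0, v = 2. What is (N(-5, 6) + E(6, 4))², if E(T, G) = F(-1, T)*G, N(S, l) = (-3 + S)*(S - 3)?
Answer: 5184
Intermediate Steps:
V = 2 (V = 2 + 0 = 2)
F(W, n) = 2
N(S, l) = (-3 + S)² (N(S, l) = (-3 + S)*(-3 + S) = (-3 + S)²)
E(T, G) = 2*G
(N(-5, 6) + E(6, 4))² = ((-3 - 5)² + 2*4)² = ((-8)² + 8)² = (64 + 8)² = 72² = 5184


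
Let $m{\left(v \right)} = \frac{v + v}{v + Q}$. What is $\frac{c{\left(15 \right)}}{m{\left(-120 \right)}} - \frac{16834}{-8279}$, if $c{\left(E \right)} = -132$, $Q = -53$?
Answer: $- \frac{15418257}{165580} \approx -93.117$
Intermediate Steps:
$m{\left(v \right)} = \frac{2 v}{-53 + v}$ ($m{\left(v \right)} = \frac{v + v}{v - 53} = \frac{2 v}{-53 + v}$)
$\frac{c{\left(15 \right)}}{m{\left(-120 \right)}} - \frac{16834}{-8279} = - \frac{132}{2 \left(-120\right) \frac{1}{-53 - 120}} - \frac{16834}{-8279} = - \frac{132}{2 \left(-120\right) \frac{1}{-173}} - - \frac{16834}{8279} = - \frac{132}{2 \left(-120\right) \left(- \frac{1}{173}\right)} + \frac{16834}{8279} = - \frac{132}{\frac{240}{173}} + \frac{16834}{8279} = \left(-132\right) \frac{173}{240} + \frac{16834}{8279} = - \frac{1903}{20} + \frac{16834}{8279} = - \frac{15418257}{165580}$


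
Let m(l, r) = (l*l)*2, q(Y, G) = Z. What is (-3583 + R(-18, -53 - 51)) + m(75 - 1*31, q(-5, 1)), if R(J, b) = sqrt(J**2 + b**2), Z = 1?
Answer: 289 + 2*sqrt(2785) ≈ 394.55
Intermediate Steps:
q(Y, G) = 1
m(l, r) = 2*l**2 (m(l, r) = l**2*2 = 2*l**2)
(-3583 + R(-18, -53 - 51)) + m(75 - 1*31, q(-5, 1)) = (-3583 + sqrt((-18)**2 + (-53 - 51)**2)) + 2*(75 - 1*31)**2 = (-3583 + sqrt(324 + (-104)**2)) + 2*(75 - 31)**2 = (-3583 + sqrt(324 + 10816)) + 2*44**2 = (-3583 + sqrt(11140)) + 2*1936 = (-3583 + 2*sqrt(2785)) + 3872 = 289 + 2*sqrt(2785)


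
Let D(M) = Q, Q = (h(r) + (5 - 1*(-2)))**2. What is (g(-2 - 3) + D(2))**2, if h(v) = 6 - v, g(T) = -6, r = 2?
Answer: 13225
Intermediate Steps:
Q = 121 (Q = ((6 - 1*2) + (5 - 1*(-2)))**2 = ((6 - 2) + (5 + 2))**2 = (4 + 7)**2 = 11**2 = 121)
D(M) = 121
(g(-2 - 3) + D(2))**2 = (-6 + 121)**2 = 115**2 = 13225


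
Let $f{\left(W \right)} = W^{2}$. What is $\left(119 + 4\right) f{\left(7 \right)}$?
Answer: $6027$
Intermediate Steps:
$\left(119 + 4\right) f{\left(7 \right)} = \left(119 + 4\right) 7^{2} = 123 \cdot 49 = 6027$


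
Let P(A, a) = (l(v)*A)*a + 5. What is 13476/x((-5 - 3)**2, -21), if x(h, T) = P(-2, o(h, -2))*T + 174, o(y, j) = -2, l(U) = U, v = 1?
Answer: -4492/5 ≈ -898.40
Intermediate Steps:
P(A, a) = 5 + A*a (P(A, a) = (1*A)*a + 5 = A*a + 5 = 5 + A*a)
x(h, T) = 174 + 9*T (x(h, T) = (5 - 2*(-2))*T + 174 = (5 + 4)*T + 174 = 9*T + 174 = 174 + 9*T)
13476/x((-5 - 3)**2, -21) = 13476/(174 + 9*(-21)) = 13476/(174 - 189) = 13476/(-15) = 13476*(-1/15) = -4492/5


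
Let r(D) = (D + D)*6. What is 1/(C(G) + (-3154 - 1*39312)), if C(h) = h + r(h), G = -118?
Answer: -1/44000 ≈ -2.2727e-5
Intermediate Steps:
r(D) = 12*D (r(D) = (2*D)*6 = 12*D)
C(h) = 13*h (C(h) = h + 12*h = 13*h)
1/(C(G) + (-3154 - 1*39312)) = 1/(13*(-118) + (-3154 - 1*39312)) = 1/(-1534 + (-3154 - 39312)) = 1/(-1534 - 42466) = 1/(-44000) = -1/44000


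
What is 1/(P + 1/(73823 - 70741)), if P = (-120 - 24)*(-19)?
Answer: 3082/8432353 ≈ 0.00036550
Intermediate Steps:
P = 2736 (P = -144*(-19) = 2736)
1/(P + 1/(73823 - 70741)) = 1/(2736 + 1/(73823 - 70741)) = 1/(2736 + 1/3082) = 1/(8432353/3082) = 3082/8432353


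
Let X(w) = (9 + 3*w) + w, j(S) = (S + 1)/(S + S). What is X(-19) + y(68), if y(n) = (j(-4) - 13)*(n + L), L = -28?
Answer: -572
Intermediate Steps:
j(S) = (1 + S)/(2*S) (j(S) = (1 + S)/((2*S)) = (1 + S)*(1/(2*S)) = (1 + S)/(2*S))
X(w) = 9 + 4*w
y(n) = 707/2 - 101*n/8 (y(n) = ((½)*(1 - 4)/(-4) - 13)*(n - 28) = ((½)*(-¼)*(-3) - 13)*(-28 + n) = (3/8 - 13)*(-28 + n) = -101*(-28 + n)/8 = 707/2 - 101*n/8)
X(-19) + y(68) = (9 + 4*(-19)) + (707/2 - 101/8*68) = (9 - 76) + (707/2 - 1717/2) = -67 - 505 = -572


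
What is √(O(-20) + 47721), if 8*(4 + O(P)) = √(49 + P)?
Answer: √(763472 + 2*√29)/4 ≈ 218.44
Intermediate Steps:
O(P) = -4 + √(49 + P)/8
√(O(-20) + 47721) = √((-4 + √(49 - 20)/8) + 47721) = √((-4 + √29/8) + 47721) = √(47717 + √29/8)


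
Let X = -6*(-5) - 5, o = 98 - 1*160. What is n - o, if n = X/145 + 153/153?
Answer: 1832/29 ≈ 63.172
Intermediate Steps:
o = -62 (o = 98 - 160 = -62)
X = 25 (X = 30 - 5 = 25)
n = 34/29 (n = 25/145 + 153/153 = 25*(1/145) + 153*(1/153) = 5/29 + 1 = 34/29 ≈ 1.1724)
n - o = 34/29 - 1*(-62) = 34/29 + 62 = 1832/29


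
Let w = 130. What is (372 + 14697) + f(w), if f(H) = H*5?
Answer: 15719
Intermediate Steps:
f(H) = 5*H
(372 + 14697) + f(w) = (372 + 14697) + 5*130 = 15069 + 650 = 15719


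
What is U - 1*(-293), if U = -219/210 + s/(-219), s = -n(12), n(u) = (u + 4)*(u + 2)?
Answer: 4491383/15330 ≈ 292.98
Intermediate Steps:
n(u) = (2 + u)*(4 + u) (n(u) = (4 + u)*(2 + u) = (2 + u)*(4 + u))
s = -224 (s = -(8 + 12² + 6*12) = -(8 + 144 + 72) = -1*224 = -224)
U = -307/15330 (U = -219/210 - 224/(-219) = -219*1/210 - 224*(-1/219) = -73/70 + 224/219 = -307/15330 ≈ -0.020026)
U - 1*(-293) = -307/15330 - 1*(-293) = -307/15330 + 293 = 4491383/15330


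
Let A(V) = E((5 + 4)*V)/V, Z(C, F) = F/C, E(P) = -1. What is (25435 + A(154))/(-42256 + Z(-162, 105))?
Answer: -105758703/175703143 ≈ -0.60192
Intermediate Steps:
A(V) = -1/V
(25435 + A(154))/(-42256 + Z(-162, 105)) = (25435 - 1/154)/(-42256 + 105/(-162)) = (25435 - 1*1/154)/(-42256 + 105*(-1/162)) = (25435 - 1/154)/(-42256 - 35/54) = 3916989/(154*(-2281859/54)) = (3916989/154)*(-54/2281859) = -105758703/175703143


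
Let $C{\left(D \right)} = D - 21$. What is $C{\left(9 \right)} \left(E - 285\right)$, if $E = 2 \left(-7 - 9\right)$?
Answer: $3804$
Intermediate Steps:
$C{\left(D \right)} = -21 + D$
$E = -32$ ($E = 2 \left(-16\right) = -32$)
$C{\left(9 \right)} \left(E - 285\right) = \left(-21 + 9\right) \left(-32 - 285\right) = \left(-12\right) \left(-317\right) = 3804$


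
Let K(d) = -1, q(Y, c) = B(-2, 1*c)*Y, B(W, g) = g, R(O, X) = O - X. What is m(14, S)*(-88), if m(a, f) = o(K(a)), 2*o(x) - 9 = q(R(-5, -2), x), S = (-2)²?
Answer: -528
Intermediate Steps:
q(Y, c) = Y*c (q(Y, c) = (1*c)*Y = c*Y = Y*c)
S = 4
o(x) = 9/2 - 3*x/2 (o(x) = 9/2 + ((-5 - 1*(-2))*x)/2 = 9/2 + ((-5 + 2)*x)/2 = 9/2 + (-3*x)/2 = 9/2 - 3*x/2)
m(a, f) = 6 (m(a, f) = 9/2 - 3/2*(-1) = 9/2 + 3/2 = 6)
m(14, S)*(-88) = 6*(-88) = -528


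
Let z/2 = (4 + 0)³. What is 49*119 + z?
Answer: 5959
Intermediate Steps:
z = 128 (z = 2*(4 + 0)³ = 2*4³ = 2*64 = 128)
49*119 + z = 49*119 + 128 = 5831 + 128 = 5959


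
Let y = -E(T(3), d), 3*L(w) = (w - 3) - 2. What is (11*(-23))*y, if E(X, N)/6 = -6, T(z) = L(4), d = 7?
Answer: -9108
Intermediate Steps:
L(w) = -5/3 + w/3 (L(w) = ((w - 3) - 2)/3 = ((-3 + w) - 2)/3 = (-5 + w)/3 = -5/3 + w/3)
T(z) = -1/3 (T(z) = -5/3 + (1/3)*4 = -5/3 + 4/3 = -1/3)
E(X, N) = -36 (E(X, N) = 6*(-6) = -36)
y = 36 (y = -1*(-36) = 36)
(11*(-23))*y = (11*(-23))*36 = -253*36 = -9108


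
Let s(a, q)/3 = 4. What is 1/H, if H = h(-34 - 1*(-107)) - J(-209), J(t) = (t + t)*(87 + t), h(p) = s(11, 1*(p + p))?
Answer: -1/50984 ≈ -1.9614e-5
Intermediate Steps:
s(a, q) = 12 (s(a, q) = 3*4 = 12)
h(p) = 12
J(t) = 2*t*(87 + t) (J(t) = (2*t)*(87 + t) = 2*t*(87 + t))
H = -50984 (H = 12 - 2*(-209)*(87 - 209) = 12 - 2*(-209)*(-122) = 12 - 1*50996 = 12 - 50996 = -50984)
1/H = 1/(-50984) = -1/50984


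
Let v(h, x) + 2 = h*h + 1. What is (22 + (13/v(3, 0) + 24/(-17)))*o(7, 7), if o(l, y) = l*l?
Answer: 148029/136 ≈ 1088.4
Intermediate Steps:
o(l, y) = l²
v(h, x) = -1 + h² (v(h, x) = -2 + (h*h + 1) = -2 + (h² + 1) = -2 + (1 + h²) = -1 + h²)
(22 + (13/v(3, 0) + 24/(-17)))*o(7, 7) = (22 + (13/(-1 + 3²) + 24/(-17)))*7² = (22 + (13/(-1 + 9) + 24*(-1/17)))*49 = (22 + (13/8 - 24/17))*49 = (22 + 29/136)*49 = (3021/136)*49 = 148029/136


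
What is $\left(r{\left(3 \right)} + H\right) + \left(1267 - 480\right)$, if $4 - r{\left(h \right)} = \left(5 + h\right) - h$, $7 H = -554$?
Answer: $\frac{4948}{7} \approx 706.86$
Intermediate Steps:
$H = - \frac{554}{7}$ ($H = \frac{1}{7} \left(-554\right) = - \frac{554}{7} \approx -79.143$)
$r{\left(h \right)} = -1$ ($r{\left(h \right)} = 4 - \left(\left(5 + h\right) - h\right) = 4 - 5 = -1$)
$\left(r{\left(3 \right)} + H\right) + \left(1267 - 480\right) = \left(-1 - \frac{554}{7}\right) + \left(1267 - 480\right) = - \frac{561}{7} + 787 = \frac{4948}{7}$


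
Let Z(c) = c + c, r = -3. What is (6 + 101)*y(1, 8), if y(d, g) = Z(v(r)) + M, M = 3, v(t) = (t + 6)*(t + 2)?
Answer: -321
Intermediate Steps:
v(t) = (2 + t)*(6 + t) (v(t) = (6 + t)*(2 + t) = (2 + t)*(6 + t))
Z(c) = 2*c
y(d, g) = -3 (y(d, g) = 2*(12 + (-3)**2 + 8*(-3)) + 3 = 2*(12 + 9 - 24) + 3 = 2*(-3) + 3 = -6 + 3 = -3)
(6 + 101)*y(1, 8) = (6 + 101)*(-3) = 107*(-3) = -321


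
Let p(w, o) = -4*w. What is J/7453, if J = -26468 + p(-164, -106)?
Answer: -25812/7453 ≈ -3.4633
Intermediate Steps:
J = -25812 (J = -26468 - 4*(-164) = -26468 + 656 = -25812)
J/7453 = -25812/7453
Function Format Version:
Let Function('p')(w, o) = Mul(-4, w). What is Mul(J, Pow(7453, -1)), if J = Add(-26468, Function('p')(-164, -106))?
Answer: Rational(-25812, 7453) ≈ -3.4633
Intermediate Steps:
J = -25812 (J = Add(-26468, Mul(-4, -164)) = Add(-26468, 656) = -25812)
Mul(J, Pow(7453, -1)) = Mul(-25812, Pow(7453, -1)) = Mul(-25812, Rational(1, 7453)) = Rational(-25812, 7453)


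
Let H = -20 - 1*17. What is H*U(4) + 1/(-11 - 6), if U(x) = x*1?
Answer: -2517/17 ≈ -148.06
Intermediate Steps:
U(x) = x
H = -37 (H = -20 - 17 = -37)
H*U(4) + 1/(-11 - 6) = -37*4 + 1/(-11 - 6) = -148 + 1/(-17) = -148 - 1/17 = -2517/17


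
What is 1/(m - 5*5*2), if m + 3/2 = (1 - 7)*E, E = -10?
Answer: 2/17 ≈ 0.11765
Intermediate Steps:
m = 117/2 (m = -3/2 + (1 - 7)*(-10) = -3/2 - 6*(-10) = -3/2 + 60 = 117/2 ≈ 58.500)
1/(m - 5*5*2) = 1/(117/2 - 5*5*2) = 1/(117/2 - 25*2) = 1/(117/2 - 50) = 1/(17/2) = 2/17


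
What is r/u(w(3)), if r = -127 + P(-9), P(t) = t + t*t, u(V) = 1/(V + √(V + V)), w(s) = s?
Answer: -165 - 55*√6 ≈ -299.72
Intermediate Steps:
u(V) = 1/(V + √2*√V) (u(V) = 1/(V + √(2*V)) = 1/(V + √2*√V))
P(t) = t + t²
r = -55 (r = -127 - 9*(1 - 9) = -127 - 9*(-8) = -127 + 72 = -55)
r/u(w(3)) = -(165 + 55*√6) = -55*(3 + √6) = -165 - 55*√6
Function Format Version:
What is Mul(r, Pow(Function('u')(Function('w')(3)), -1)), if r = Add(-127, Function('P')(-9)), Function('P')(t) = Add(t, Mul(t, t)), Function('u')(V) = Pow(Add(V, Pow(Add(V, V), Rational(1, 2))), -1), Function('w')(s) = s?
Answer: Add(-165, Mul(-55, Pow(6, Rational(1, 2)))) ≈ -299.72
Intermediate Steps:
Function('u')(V) = Pow(Add(V, Mul(Pow(2, Rational(1, 2)), Pow(V, Rational(1, 2)))), -1) (Function('u')(V) = Pow(Add(V, Pow(Mul(2, V), Rational(1, 2))), -1) = Pow(Add(V, Mul(Pow(2, Rational(1, 2)), Pow(V, Rational(1, 2)))), -1))
Function('P')(t) = Add(t, Pow(t, 2))
r = -55 (r = Add(-127, Mul(-9, Add(1, -9))) = Add(-127, Mul(-9, -8)) = Add(-127, 72) = -55)
Mul(r, Pow(Function('u')(Function('w')(3)), -1)) = Mul(-55, Pow(Pow(Add(3, Mul(Pow(2, Rational(1, 2)), Pow(3, Rational(1, 2)))), -1), -1)) = Mul(-55, Pow(Pow(Add(3, Pow(6, Rational(1, 2))), -1), -1)) = Mul(-55, Add(3, Pow(6, Rational(1, 2)))) = Add(-165, Mul(-55, Pow(6, Rational(1, 2))))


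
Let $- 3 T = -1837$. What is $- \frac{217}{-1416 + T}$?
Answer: $\frac{651}{2411} \approx 0.27001$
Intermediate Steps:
$T = \frac{1837}{3}$ ($T = \left(- \frac{1}{3}\right) \left(-1837\right) = \frac{1837}{3} \approx 612.33$)
$- \frac{217}{-1416 + T} = - \frac{217}{-1416 + \frac{1837}{3}} = - \frac{217}{- \frac{2411}{3}} = \left(-217\right) \left(- \frac{3}{2411}\right) = \frac{651}{2411}$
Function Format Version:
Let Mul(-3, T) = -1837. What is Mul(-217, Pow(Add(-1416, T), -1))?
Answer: Rational(651, 2411) ≈ 0.27001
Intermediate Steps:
T = Rational(1837, 3) (T = Mul(Rational(-1, 3), -1837) = Rational(1837, 3) ≈ 612.33)
Mul(-217, Pow(Add(-1416, T), -1)) = Mul(-217, Pow(Add(-1416, Rational(1837, 3)), -1)) = Mul(-217, Pow(Rational(-2411, 3), -1)) = Mul(-217, Rational(-3, 2411)) = Rational(651, 2411)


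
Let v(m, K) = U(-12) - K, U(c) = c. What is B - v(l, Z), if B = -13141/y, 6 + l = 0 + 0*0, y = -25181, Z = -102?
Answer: -2253149/25181 ≈ -89.478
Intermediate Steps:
l = -6 (l = -6 + (0 + 0*0) = -6 + (0 + 0) = -6 + 0 = -6)
v(m, K) = -12 - K
B = 13141/25181 (B = -13141/(-25181) = -13141*(-1/25181) = 13141/25181 ≈ 0.52186)
B - v(l, Z) = 13141/25181 - (-12 - 1*(-102)) = 13141/25181 - (-12 + 102) = 13141/25181 - 1*90 = 13141/25181 - 90 = -2253149/25181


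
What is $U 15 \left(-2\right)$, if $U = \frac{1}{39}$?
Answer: $- \frac{10}{13} \approx -0.76923$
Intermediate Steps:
$U = \frac{1}{39} \approx 0.025641$
$U 15 \left(-2\right) = \frac{1}{39} \cdot 15 \left(-2\right) = \frac{5}{13} \left(-2\right) = - \frac{10}{13}$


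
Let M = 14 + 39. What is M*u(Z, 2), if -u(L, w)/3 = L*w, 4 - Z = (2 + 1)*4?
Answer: 2544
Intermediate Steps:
Z = -8 (Z = 4 - (2 + 1)*4 = 4 - 3*4 = 4 - 1*12 = 4 - 12 = -8)
u(L, w) = -3*L*w
M = 53
M*u(Z, 2) = 53*(-3*(-8)*2) = 53*48 = 2544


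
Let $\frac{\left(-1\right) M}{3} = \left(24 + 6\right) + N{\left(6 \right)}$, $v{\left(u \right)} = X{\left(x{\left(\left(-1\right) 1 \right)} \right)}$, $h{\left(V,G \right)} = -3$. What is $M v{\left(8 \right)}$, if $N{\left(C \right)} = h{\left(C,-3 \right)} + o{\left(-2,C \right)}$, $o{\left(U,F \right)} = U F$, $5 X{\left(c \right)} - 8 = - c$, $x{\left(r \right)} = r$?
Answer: $-81$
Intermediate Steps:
$X{\left(c \right)} = \frac{8}{5} - \frac{c}{5}$ ($X{\left(c \right)} = \frac{8}{5} + \frac{\left(-1\right) c}{5} = \frac{8}{5} - \frac{c}{5}$)
$o{\left(U,F \right)} = F U$
$N{\left(C \right)} = -3 - 2 C$ ($N{\left(C \right)} = -3 + C \left(-2\right) = -3 - 2 C$)
$v{\left(u \right)} = \frac{9}{5}$ ($v{\left(u \right)} = \frac{8}{5} - \frac{\left(-1\right) 1}{5} = \frac{8}{5} - - \frac{1}{5} = \frac{8}{5} + \frac{1}{5} = \frac{9}{5}$)
$M = -45$ ($M = - 3 \left(\left(24 + 6\right) - 15\right) = - 3 \left(30 - 15\right) = \left(-3\right) 15 = -45$)
$M v{\left(8 \right)} = \left(-45\right) \frac{9}{5} = -81$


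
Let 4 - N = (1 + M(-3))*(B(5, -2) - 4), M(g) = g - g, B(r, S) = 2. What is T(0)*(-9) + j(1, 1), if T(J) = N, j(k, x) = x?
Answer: -53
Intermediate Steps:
M(g) = 0
N = 6 (N = 4 - (1 + 0)*(2 - 4) = 4 - (-2) = 4 - 1*(-2) = 4 + 2 = 6)
T(J) = 6
T(0)*(-9) + j(1, 1) = 6*(-9) + 1 = -54 + 1 = -53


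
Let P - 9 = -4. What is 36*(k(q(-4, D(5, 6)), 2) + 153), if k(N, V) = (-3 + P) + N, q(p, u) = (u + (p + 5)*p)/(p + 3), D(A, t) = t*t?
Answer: 4428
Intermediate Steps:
P = 5 (P = 9 - 4 = 5)
D(A, t) = t²
q(p, u) = (u + p*(5 + p))/(3 + p) (q(p, u) = (u + (5 + p)*p)/(3 + p) = (u + p*(5 + p))/(3 + p))
k(N, V) = 2 + N (k(N, V) = (-3 + 5) + N = 2 + N)
36*(k(q(-4, D(5, 6)), 2) + 153) = 36*((2 + (6² + (-4)² + 5*(-4))/(3 - 4)) + 153) = 36*((2 + (36 + 16 - 20)/(-1)) + 153) = 36*((2 - 1*32) + 153) = 36*((2 - 32) + 153) = 36*(-30 + 153) = 36*123 = 4428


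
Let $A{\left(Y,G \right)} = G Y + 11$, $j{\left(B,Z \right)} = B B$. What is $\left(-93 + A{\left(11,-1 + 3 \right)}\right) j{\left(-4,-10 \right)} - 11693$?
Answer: $-12653$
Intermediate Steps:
$j{\left(B,Z \right)} = B^{2}$
$A{\left(Y,G \right)} = 11 + G Y$
$\left(-93 + A{\left(11,-1 + 3 \right)}\right) j{\left(-4,-10 \right)} - 11693 = \left(-93 + \left(11 + \left(-1 + 3\right) 11\right)\right) \left(-4\right)^{2} - 11693 = \left(-93 + \left(11 + 2 \cdot 11\right)\right) 16 - 11693 = \left(-93 + \left(11 + 22\right)\right) 16 - 11693 = \left(-93 + 33\right) 16 - 11693 = \left(-60\right) 16 - 11693 = -960 - 11693 = -12653$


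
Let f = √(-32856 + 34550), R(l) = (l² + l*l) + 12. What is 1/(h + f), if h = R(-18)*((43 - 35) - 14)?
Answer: -180/712723 - √14/1425446 ≈ -0.00025518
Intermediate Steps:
R(l) = 12 + 2*l² (R(l) = (l² + l²) + 12 = 2*l² + 12 = 12 + 2*l²)
f = 11*√14 (f = √1694 = 11*√14 ≈ 41.158)
h = -3960 (h = (12 + 2*(-18)²)*((43 - 35) - 14) = (12 + 2*324)*(8 - 14) = (12 + 648)*(-6) = 660*(-6) = -3960)
1/(h + f) = 1/(-3960 + 11*√14)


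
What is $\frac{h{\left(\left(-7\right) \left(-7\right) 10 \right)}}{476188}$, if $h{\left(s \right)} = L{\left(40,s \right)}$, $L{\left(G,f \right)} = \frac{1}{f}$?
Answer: $\frac{1}{233332120} \approx 4.2857 \cdot 10^{-9}$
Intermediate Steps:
$h{\left(s \right)} = \frac{1}{s}$
$\frac{h{\left(\left(-7\right) \left(-7\right) 10 \right)}}{476188} = \frac{1}{\left(-7\right) \left(-7\right) 10 \cdot 476188} = \frac{1}{49 \cdot 10} \cdot \frac{1}{476188} = \frac{1}{490} \cdot \frac{1}{476188} = \frac{1}{233332120}$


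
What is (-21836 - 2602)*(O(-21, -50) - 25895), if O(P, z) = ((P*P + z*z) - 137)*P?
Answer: 2071829202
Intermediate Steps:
O(P, z) = P*(-137 + P² + z²) (O(P, z) = ((P² + z²) - 137)*P = (-137 + P² + z²)*P = P*(-137 + P² + z²))
(-21836 - 2602)*(O(-21, -50) - 25895) = (-21836 - 2602)*(-21*(-137 + (-21)² + (-50)²) - 25895) = -24438*(-21*(-137 + 441 + 2500) - 25895) = -24438*(-21*2804 - 25895) = -24438*(-58884 - 25895) = -24438*(-84779) = 2071829202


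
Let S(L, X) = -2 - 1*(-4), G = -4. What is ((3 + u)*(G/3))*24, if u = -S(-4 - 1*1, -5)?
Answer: -32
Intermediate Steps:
S(L, X) = 2 (S(L, X) = -2 + 4 = 2)
u = -2 (u = -1*2 = -2)
((3 + u)*(G/3))*24 = ((3 - 2)*(-4/3))*24 = (1*(-4*1/3))*24 = (1*(-4/3))*24 = -4/3*24 = -32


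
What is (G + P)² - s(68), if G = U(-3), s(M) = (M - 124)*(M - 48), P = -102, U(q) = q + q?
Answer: 12784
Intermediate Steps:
U(q) = 2*q
s(M) = (-124 + M)*(-48 + M)
G = -6 (G = 2*(-3) = -6)
(G + P)² - s(68) = (-6 - 102)² - (5952 + 68² - 172*68) = (-108)² - (5952 + 4624 - 11696) = 11664 - 1*(-1120) = 11664 + 1120 = 12784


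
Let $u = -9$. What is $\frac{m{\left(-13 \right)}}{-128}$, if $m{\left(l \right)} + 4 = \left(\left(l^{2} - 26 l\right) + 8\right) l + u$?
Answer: $\frac{1677}{32} \approx 52.406$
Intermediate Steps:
$m{\left(l \right)} = -13 + l \left(8 + l^{2} - 26 l\right)$ ($m{\left(l \right)} = -4 + \left(\left(\left(l^{2} - 26 l\right) + 8\right) l - 9\right) = -4 + \left(\left(8 + l^{2} - 26 l\right) l - 9\right) = -4 + \left(l \left(8 + l^{2} - 26 l\right) - 9\right) = -4 + \left(-9 + l \left(8 + l^{2} - 26 l\right)\right) = -13 + l \left(8 + l^{2} - 26 l\right)$)
$\frac{m{\left(-13 \right)}}{-128} = \frac{-13 + \left(-13\right)^{3} - 26 \left(-13\right)^{2} + 8 \left(-13\right)}{-128} = \left(-13 - 2197 - 4394 - 104\right) \left(- \frac{1}{128}\right) = \left(-6708\right) \left(- \frac{1}{128}\right) = \frac{1677}{32}$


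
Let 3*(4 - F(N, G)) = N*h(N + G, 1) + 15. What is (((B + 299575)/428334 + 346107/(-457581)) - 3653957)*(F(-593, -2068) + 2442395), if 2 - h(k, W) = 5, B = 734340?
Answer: -582911709852381266143867/65332500018 ≈ -8.9222e+12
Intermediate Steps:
h(k, W) = -3 (h(k, W) = 2 - 1*5 = 2 - 5 = -3)
F(N, G) = -1 + N (F(N, G) = 4 - (N*(-3) + 15)/3 = 4 - (-3*N + 15)/3 = 4 - (15 - 3*N)/3 = 4 + (-5 + N) = -1 + N)
(((B + 299575)/428334 + 346107/(-457581)) - 3653957)*(F(-593, -2068) + 2442395) = (((734340 + 299575)/428334 + 346107/(-457581)) - 3653957)*((-1 - 593) + 2442395) = ((1033915*(1/428334) + 346107*(-1/457581)) - 3653957)*(-594 + 2442395) = ((1033915/428334 - 115369/152527) - 3653957)*2441801 = (108283487959/65332500018 - 3653957)*2441801 = -238722037484783267/65332500018*2441801 = -582911709852381266143867/65332500018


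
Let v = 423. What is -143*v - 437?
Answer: -60926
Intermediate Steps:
-143*v - 437 = -143*423 - 437 = -60489 - 437 = -60926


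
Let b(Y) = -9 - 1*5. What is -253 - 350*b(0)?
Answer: 4647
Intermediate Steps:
b(Y) = -14 (b(Y) = -9 - 5 = -14)
-253 - 350*b(0) = -253 - 350*(-14) = -253 + 4900 = 4647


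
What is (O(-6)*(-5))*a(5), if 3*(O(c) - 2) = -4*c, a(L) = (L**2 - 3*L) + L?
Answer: -750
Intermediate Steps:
a(L) = L**2 - 2*L
O(c) = 2 - 4*c/3 (O(c) = 2 + (-4*c)/3 = 2 - 4*c/3)
(O(-6)*(-5))*a(5) = ((2 - 4/3*(-6))*(-5))*(5*(-2 + 5)) = ((2 + 8)*(-5))*(5*3) = (10*(-5))*15 = -50*15 = -750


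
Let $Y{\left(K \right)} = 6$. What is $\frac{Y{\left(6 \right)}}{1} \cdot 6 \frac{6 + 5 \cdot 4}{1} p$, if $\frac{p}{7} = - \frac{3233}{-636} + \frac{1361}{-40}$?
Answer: $- \frac{948129}{5} \approx -1.8963 \cdot 10^{5}$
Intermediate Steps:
$p = - \frac{24311}{120}$ ($p = 7 \left(- \frac{3233}{-636} + \frac{1361}{-40}\right) = 7 \left(\left(-3233\right) \left(- \frac{1}{636}\right) + 1361 \left(- \frac{1}{40}\right)\right) = 7 \left(\frac{61}{12} - \frac{1361}{40}\right) = 7 \left(- \frac{3473}{120}\right) = - \frac{24311}{120} \approx -202.59$)
$\frac{Y{\left(6 \right)}}{1} \cdot 6 \frac{6 + 5 \cdot 4}{1} p = \frac{6}{1} \cdot 6 \frac{6 + 5 \cdot 4}{1} \left(- \frac{24311}{120}\right) = 6 \cdot 1 \cdot 6 \left(6 + 20\right) 1 \left(- \frac{24311}{120}\right) = 6 \cdot 6 \cdot 26 \cdot 1 \left(- \frac{24311}{120}\right) = 36 \cdot 26 \left(- \frac{24311}{120}\right) = 936 \left(- \frac{24311}{120}\right) = - \frac{948129}{5}$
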